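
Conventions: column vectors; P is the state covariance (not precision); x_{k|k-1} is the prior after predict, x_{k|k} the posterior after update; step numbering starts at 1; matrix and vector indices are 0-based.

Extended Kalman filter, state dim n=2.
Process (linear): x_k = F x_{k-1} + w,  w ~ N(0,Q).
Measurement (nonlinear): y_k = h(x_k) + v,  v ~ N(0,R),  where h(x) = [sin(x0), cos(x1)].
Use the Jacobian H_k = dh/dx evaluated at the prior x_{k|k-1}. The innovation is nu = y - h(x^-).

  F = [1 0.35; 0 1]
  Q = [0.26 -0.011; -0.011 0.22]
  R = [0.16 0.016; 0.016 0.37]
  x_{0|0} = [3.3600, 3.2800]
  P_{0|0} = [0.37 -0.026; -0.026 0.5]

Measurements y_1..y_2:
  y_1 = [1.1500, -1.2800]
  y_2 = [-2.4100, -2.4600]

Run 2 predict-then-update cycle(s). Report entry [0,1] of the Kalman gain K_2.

K[0,1] = -0.0155

step 1: x^-=[4.5080, 3.2800]  P^-=[0.6730 0.1380; 0.1380 0.7200]  H_jac=[-0.2030 0.0000; 0.0000 0.1380]  S=[0.1877 0.0121; 0.0121 0.3837]  K=[-0.7324 0.0728; -0.1663 0.2641]  nu=[2.1292, -0.2896]  x^+=[2.9275, 2.8495]  P^+=[0.5716 0.1103; 0.1103 0.6891]
step 2: x^-=[3.9248, 2.8495]  P^-=[0.9932 0.3404; 0.3404 0.9091]  H_jac=[-0.7086 0.0000; 0.0000 -0.2880]  S=[0.6588 0.0855; 0.0855 0.4454]  K=[-1.0664 -0.0155; -0.2974 -0.5307]  nu=[-1.7044, -1.5024]  x^+=[5.7657, 4.1537]  P^+=[0.2411 0.0791; 0.0791 0.6984]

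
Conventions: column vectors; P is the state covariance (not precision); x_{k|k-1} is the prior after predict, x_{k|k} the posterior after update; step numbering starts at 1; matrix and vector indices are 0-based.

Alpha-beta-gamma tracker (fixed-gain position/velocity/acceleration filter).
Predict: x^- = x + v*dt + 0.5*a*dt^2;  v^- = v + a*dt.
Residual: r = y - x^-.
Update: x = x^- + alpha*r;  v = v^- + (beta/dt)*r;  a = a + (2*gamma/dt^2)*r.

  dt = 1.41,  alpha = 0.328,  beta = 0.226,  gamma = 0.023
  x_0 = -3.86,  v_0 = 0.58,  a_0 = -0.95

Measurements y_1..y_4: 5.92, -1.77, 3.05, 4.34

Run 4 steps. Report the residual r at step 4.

step 1: x_pred=-3.9865  r=9.9065  x^+=-0.7372  v^+=0.8284  a^+=-0.7208
step 2: x_pred=-0.2857  r=-1.4843  x^+=-0.7726  v^+=-0.4259  a^+=-0.7551
step 3: x_pred=-2.1237  r=5.1737  x^+=-0.4267  v^+=-0.6613  a^+=-0.6354
step 4: x_pred=-1.9908  r=6.3308  x^+=0.0857  v^+=-0.5426  a^+=-0.4889

resid = 6.3308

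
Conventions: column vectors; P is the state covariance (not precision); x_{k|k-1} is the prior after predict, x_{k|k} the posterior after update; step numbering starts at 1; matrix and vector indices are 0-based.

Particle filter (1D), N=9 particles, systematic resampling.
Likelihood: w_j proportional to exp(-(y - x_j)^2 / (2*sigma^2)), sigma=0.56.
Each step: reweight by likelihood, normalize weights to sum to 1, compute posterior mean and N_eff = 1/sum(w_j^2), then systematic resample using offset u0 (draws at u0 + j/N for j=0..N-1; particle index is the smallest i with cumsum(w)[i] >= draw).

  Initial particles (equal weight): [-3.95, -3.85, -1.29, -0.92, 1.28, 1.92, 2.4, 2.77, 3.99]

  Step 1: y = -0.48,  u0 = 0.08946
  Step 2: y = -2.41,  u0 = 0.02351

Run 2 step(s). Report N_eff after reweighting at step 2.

N_eff = 5.6093

step 1: w=[0.0000, 0.0000, 0.3214, 0.6719, 0.0066, 0.0001, 0.0000, 0.0000, 0.0000]  mean=-1.0242  Neff=1.8023  idx=[2, 2, 2, 3, 3, 3, 3, 3, 3]
step 2: w=[0.2333, 0.2333, 0.2333, 0.0500, 0.0500, 0.0500, 0.0500, 0.0500, 0.0500]  mean=-1.1789  Neff=5.6093  idx=[0, 0, 1, 1, 2, 2, 2, 5, 7]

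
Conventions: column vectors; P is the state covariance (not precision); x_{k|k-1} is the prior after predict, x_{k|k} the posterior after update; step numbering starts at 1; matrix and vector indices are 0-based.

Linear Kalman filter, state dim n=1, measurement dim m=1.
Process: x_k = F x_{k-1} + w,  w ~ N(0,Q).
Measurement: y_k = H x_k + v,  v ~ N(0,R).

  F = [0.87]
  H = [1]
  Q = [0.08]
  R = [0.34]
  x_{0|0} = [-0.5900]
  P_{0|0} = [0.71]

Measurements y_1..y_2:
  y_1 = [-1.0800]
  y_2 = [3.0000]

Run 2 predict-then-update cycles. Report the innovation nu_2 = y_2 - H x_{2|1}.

innov = [3.7645]

step 1: x^-=[-0.5133]  P^-=[0.6174]  S=[0.9574]  K=[0.6449]  nu=[-0.5667]  x^+=[-0.8787]  P^+=[0.2193]
step 2: x^-=[-0.7645]  P^-=[0.2460]  S=[0.5860]  K=[0.4198]  nu=[3.7645]  x^+=[0.8156]  P^+=[0.1427]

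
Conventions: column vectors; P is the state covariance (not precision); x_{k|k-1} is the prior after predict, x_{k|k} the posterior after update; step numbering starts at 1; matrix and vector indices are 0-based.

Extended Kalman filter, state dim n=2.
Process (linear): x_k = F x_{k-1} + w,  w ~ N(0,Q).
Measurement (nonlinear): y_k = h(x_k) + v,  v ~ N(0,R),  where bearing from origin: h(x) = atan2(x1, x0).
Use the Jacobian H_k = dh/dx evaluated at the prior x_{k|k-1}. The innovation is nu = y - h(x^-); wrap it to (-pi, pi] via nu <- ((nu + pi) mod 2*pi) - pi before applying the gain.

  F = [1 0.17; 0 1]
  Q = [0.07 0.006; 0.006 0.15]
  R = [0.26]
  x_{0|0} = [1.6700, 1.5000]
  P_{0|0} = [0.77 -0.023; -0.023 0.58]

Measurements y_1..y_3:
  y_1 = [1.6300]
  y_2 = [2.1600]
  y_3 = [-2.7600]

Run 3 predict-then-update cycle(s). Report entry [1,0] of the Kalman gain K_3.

step 1: x^-=[1.9250, 1.5000]  P^-=[0.8489 0.0816; 0.0816 0.7300]  H_jac=[-0.2519 0.3232]  S=[0.3768]  K=[-0.4974; 0.5716]  nu=[0.9681]  x^+=[1.4435, 2.0534]  P^+=[0.7557 0.1887; 0.1887 0.6069]
step 2: x^-=[1.7925, 2.0534]  P^-=[0.9074 0.2979; 0.2979 0.7569]  H_jac=[-0.2764 0.2413]  S=[0.3336]  K=[-0.5362; 0.3006]  nu=[1.3069]  x^+=[1.0917, 2.4461]  P^+=[0.8115 0.3517; 0.3517 0.7267]
step 3: x^-=[1.5076, 2.4461]  P^-=[1.0221 0.4812; 0.4812 0.8767]  H_jac=[-0.2963 0.1826]  S=[0.3269]  K=[-0.6575; 0.0536]  nu=[2.5047]  x^+=[-0.1394, 2.5803]  P^+=[0.8807 0.4927; 0.4927 0.8758]

K[1,0] = 0.0536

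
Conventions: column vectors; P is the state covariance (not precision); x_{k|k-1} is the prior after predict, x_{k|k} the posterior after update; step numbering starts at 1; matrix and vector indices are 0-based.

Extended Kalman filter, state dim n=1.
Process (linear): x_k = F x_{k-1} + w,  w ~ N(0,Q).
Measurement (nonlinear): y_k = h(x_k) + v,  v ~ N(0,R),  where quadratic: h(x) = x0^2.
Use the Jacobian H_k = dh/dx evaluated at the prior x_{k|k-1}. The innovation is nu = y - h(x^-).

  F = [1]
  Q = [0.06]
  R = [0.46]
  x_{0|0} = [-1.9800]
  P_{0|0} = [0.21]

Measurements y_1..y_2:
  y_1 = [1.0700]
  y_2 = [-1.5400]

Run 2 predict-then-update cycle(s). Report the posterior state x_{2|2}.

x_post = [-0.6203]

step 1: x^-=[-1.9800]  P^-=[0.2700]  H_jac=[-3.9600]  S=[4.6940]  K=[-0.2278]  nu=[-2.8504]  x^+=[-1.3307]  P^+=[0.0265]
step 2: x^-=[-1.3307]  P^-=[0.0865]  H_jac=[-2.6615]  S=[1.0724]  K=[-0.2146]  nu=[-3.3109]  x^+=[-0.6203]  P^+=[0.0371]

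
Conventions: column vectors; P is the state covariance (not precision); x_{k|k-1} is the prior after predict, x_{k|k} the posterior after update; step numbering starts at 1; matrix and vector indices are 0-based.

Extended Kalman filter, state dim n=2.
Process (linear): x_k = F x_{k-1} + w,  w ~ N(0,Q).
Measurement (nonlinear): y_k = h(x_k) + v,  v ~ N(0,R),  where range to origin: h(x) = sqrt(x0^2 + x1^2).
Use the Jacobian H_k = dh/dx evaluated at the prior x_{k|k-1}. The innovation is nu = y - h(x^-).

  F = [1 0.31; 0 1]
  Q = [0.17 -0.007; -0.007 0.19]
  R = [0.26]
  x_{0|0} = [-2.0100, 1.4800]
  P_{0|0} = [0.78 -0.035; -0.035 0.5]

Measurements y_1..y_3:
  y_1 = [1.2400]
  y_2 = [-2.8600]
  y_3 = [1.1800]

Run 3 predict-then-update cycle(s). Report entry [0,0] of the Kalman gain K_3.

K[0,0] = -0.7896

step 1: x^-=[-1.5512, 1.4800]  P^-=[0.9764 0.1130; 0.1130 0.6900]  H_jac=[-0.7235 0.6903]  S=[0.9870]  K=[-0.6367; 0.3997]  nu=[-0.9040]  x^+=[-0.9757, 1.1186]  P^+=[0.5763 0.3642; 0.3642 0.5323]
step 2: x^-=[-0.6289, 1.1186]  P^-=[1.0232 0.5222; 0.5222 0.7223]  H_jac=[-0.4901 0.8717]  S=[0.6084]  K=[-0.0760; 0.6142]  nu=[-4.1433]  x^+=[-0.3140, -1.4262]  P^+=[1.0197 0.5506; 0.5506 0.4928]
step 3: x^-=[-0.7561, -1.4262]  P^-=[1.5784 0.6964; 0.6964 0.6828]  H_jac=[-0.4684 -0.8835]  S=[1.7156]  K=[-0.7896; -0.5417]  nu=[-0.4343]  x^+=[-0.4132, -1.1910]  P^+=[0.5089 -0.0375; -0.0375 0.1793]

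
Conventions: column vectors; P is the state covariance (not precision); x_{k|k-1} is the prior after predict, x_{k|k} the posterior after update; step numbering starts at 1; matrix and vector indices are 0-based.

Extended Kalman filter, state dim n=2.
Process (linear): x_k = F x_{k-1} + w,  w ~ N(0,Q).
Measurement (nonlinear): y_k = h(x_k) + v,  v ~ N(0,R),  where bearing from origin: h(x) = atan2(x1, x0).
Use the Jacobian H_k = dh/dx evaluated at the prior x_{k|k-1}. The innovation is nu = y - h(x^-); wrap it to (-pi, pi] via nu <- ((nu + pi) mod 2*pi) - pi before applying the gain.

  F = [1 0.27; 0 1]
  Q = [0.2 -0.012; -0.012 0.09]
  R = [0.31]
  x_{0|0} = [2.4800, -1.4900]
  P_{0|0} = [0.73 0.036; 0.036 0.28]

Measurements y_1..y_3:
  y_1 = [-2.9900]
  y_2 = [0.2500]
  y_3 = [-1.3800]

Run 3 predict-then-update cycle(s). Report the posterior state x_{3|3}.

x_post = [0.8505, -2.2388]

step 1: x^-=[2.0777, -1.4900]  P^-=[0.9699 0.0996; 0.0996 0.3700]  H_jac=[0.2279 0.3178]  S=[0.4122]  K=[0.6131; 0.3404]  nu=[-2.3679]  x^+=[0.6260, -2.2960]  P^+=[0.8149 0.0136; 0.0136 0.3222]
step 2: x^-=[0.0060, -2.2960]  P^-=[1.0457 0.0886; 0.0886 0.4122]  H_jac=[0.4355 0.0011]  S=[0.5085]  K=[0.8960; 0.0768]  nu=[1.8182]  x^+=[1.6350, -2.1563]  P^+=[0.6376 0.0536; 0.0536 0.4092]
step 3: x^-=[1.0528, -2.1563]  P^-=[0.8963 0.1521; 0.1521 0.4992]  H_jac=[0.3745 0.1828]  S=[0.4732]  K=[0.7681; 0.3133]  nu=[-0.2634]  x^+=[0.8505, -2.2388]  P^+=[0.6172 0.0382; 0.0382 0.4528]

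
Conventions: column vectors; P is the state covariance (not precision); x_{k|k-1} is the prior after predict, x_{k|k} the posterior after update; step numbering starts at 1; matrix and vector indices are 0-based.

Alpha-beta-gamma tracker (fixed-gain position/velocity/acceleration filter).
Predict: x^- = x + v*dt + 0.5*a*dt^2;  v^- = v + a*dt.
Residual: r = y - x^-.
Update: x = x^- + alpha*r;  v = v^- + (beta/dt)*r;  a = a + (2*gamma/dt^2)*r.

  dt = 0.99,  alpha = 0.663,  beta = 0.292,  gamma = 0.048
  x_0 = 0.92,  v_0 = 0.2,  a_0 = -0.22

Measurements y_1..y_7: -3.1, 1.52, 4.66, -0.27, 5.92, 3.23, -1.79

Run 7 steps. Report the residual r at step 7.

step 1: x_pred=1.0102  r=-4.1102  x^+=-1.7149  v^+=-1.2301  a^+=-0.6226
step 2: x_pred=-3.2378  r=4.7578  x^+=-0.0834  v^+=-0.4432  a^+=-0.1566
step 3: x_pred=-0.5988  r=5.2588  x^+=2.8878  v^+=0.9529  a^+=0.3585
step 4: x_pred=4.0069  r=-4.2769  x^+=1.1713  v^+=0.0464  a^+=-0.0604
step 5: x_pred=1.1876  r=4.7324  x^+=4.3252  v^+=1.3824  a^+=0.4031
step 6: x_pred=5.8914  r=-2.6614  x^+=4.1269  v^+=0.9966  a^+=0.1425
step 7: x_pred=5.1833  r=-6.9733  x^+=0.5600  v^+=-0.9192  a^+=-0.5406

resid = -6.9733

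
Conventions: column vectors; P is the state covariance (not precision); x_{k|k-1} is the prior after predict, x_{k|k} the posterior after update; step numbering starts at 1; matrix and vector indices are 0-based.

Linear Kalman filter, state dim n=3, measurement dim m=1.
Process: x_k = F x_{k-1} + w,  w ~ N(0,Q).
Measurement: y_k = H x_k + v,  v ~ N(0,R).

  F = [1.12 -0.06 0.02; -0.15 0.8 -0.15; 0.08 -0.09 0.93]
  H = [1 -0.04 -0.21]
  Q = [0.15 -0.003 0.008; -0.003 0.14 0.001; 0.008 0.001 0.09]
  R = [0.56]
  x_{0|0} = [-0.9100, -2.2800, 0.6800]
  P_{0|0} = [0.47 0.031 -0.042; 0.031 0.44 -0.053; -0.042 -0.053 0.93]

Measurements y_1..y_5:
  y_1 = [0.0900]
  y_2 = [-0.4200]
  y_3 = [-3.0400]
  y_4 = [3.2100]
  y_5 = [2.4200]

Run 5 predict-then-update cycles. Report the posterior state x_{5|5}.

step 1: x^-=[-0.8688, -1.7895, 0.7648]  P^-=[0.7356 -0.0720 0.0258; -0.0720 0.4565 -0.1974; 0.0258 -0.1974 0.9031]  S=[1.3278]  K=[0.5521; -0.0367; -0.1175]  nu=[1.0478]  x^+=[-0.2903, -1.8280, 0.6417]  P^+=[0.3309 -0.0450 0.1119; -0.0450 0.4547 -0.2032; 0.1119 -0.2032 0.8848]
step 2: x^-=[-0.2026, -1.5151, 0.7381]  P^-=[0.5786 -0.1480 0.1897; -0.1480 0.5230 -0.3335; 0.1897 -0.3335 0.9123]  S=[1.1062]  K=[0.4924; -0.0894; 0.0104]  nu=[-0.1230]  x^+=[-0.2632, -1.5041, 0.7368]  P^+=[0.3104 -0.0993 0.1841; -0.0993 0.5141 -0.3324; 0.1841 -0.3324 0.9122]
step 3: x^-=[-0.1898, -1.2743, 0.7995]  P^-=[0.5640 -0.2122 0.2772; -0.2122 0.6085 -0.4544; 0.2772 -0.4544 0.9696]  S=[1.0606]  K=[0.4849; -0.1331; 0.0865]  nu=[-2.7333]  x^+=[-1.5150, -0.9105, 0.5630]  P^+=[0.3146 -0.1438 0.2327; -0.1438 0.5897 -0.4422; 0.2327 -0.4422 0.9617]
step 4: x^-=[-1.6310, -0.5856, 0.4843]  P^-=[0.5780 -0.2680 0.3407; -0.2680 0.6972 -0.5608; 0.3407 -0.5608 1.0393]  S=[1.0539]  K=[0.4907; -0.1691; 0.1375]  nu=[4.9192]  x^+=[0.7831, -1.4173, 1.1606]  P^+=[0.3242 -0.1806 0.2696; -0.1806 0.6671 -0.5363; 0.2696 -0.5363 1.0193]
step 5: x^-=[0.9853, -1.4254, 1.2696]  P^-=[0.5971 -0.3155 0.3908; -0.3155 0.7813 -0.6542; 0.3908 -0.6542 1.1116]  S=[1.0575]  K=[0.4990; -0.1980; 0.1736]  nu=[1.6443]  x^+=[1.8058, -1.7509, 1.5549]  P^+=[0.3338 -0.2110 0.2992; -0.2110 0.7399 -0.6178; 0.2992 -0.6178 1.0797]

x_post = [1.8058, -1.7509, 1.5549]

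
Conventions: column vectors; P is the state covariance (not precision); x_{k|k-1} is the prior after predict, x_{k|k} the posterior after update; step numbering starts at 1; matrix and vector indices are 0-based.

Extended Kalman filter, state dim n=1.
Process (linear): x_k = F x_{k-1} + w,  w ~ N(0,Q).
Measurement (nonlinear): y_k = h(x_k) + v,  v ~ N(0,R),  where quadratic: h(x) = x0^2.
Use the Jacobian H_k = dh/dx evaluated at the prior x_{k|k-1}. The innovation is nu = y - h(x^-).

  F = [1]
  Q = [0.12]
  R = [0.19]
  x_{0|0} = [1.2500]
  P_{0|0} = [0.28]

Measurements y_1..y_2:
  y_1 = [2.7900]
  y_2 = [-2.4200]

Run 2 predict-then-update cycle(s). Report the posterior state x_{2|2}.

step 1: x^-=[1.2500]  P^-=[0.4000]  H_jac=[2.5000]  S=[2.6900]  K=[0.3717]  nu=[1.2275]  x^+=[1.7063]  P^+=[0.0283]
step 2: x^-=[1.7063]  P^-=[0.1483]  H_jac=[3.4126]  S=[1.9166]  K=[0.2640]  nu=[-5.3315]  x^+=[0.2989]  P^+=[0.0147]

x_post = [0.2989]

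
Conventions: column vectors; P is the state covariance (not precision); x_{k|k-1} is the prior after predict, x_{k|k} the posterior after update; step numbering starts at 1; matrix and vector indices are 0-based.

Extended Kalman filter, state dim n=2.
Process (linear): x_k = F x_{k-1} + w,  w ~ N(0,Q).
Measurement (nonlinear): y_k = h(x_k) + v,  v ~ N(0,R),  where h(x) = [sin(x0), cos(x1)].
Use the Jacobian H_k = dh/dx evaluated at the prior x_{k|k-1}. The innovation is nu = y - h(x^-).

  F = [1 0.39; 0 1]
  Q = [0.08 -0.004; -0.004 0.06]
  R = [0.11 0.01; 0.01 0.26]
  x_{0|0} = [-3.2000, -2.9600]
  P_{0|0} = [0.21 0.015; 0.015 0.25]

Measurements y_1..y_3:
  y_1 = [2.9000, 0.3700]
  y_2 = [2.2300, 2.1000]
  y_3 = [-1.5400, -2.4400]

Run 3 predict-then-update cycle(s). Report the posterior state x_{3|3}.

x_post = [-7.4205, -3.7467]

step 1: x^-=[-4.3544, -2.9600]  P^-=[0.3397 0.1085; 0.1085 0.3100]  H_jac=[-0.3504 0.0000; 0.0000 0.1806]  S=[0.1517 0.0031; 0.0031 0.2701]  K=[-0.7863 0.0817; -0.2549 0.2102]  nu=[1.9634, 1.3536]  x^+=[-5.7877, -3.1760]  P^+=[0.2445 0.0740; 0.0740 0.2885]
step 2: x^-=[-7.0264, -3.1760]  P^-=[0.4262 0.1826; 0.1826 0.3485]  H_jac=[0.7363 0.0000; 0.0000 -0.0344]  S=[0.3411 0.0054; 0.0054 0.2604]  K=[0.9207 -0.0431; 0.3950 -0.0542]  nu=[2.9066, 3.0994]  x^+=[-4.4837, -2.1958]  P^+=[0.1370 0.0583; 0.0583 0.2948]
step 3: x^-=[-5.3401, -2.1958]  P^-=[0.3073 0.1692; 0.1692 0.3548]  H_jac=[0.5873 0.0000; 0.0000 0.8110]  S=[0.2160 0.0906; 0.0906 0.4933]  K=[0.7788 0.1352; 0.2335 0.5403]  nu=[-2.3494, -1.8549]  x^+=[-7.4205, -3.7467]  P^+=[0.1482 0.0529; 0.0529 0.1761]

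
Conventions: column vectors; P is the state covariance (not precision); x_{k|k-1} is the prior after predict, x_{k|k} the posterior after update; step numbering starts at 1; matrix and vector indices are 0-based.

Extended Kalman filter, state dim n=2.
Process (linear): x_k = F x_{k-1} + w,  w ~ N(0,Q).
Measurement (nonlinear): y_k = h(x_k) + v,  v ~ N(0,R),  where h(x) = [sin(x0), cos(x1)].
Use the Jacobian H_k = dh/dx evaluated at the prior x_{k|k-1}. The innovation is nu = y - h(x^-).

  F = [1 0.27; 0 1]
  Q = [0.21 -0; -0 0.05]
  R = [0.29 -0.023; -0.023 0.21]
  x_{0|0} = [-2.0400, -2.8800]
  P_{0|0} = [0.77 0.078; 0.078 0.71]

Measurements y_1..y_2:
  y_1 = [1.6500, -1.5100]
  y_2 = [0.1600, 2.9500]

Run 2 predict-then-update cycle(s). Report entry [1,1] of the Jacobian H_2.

step 1: x^-=[-2.8176, -2.8800]  P^-=[1.0739 0.2697; 0.2697 0.7600]  H_jac=[-0.9480 0.0000; 0.0000 0.2586]  S=[1.2550 -0.0891; -0.0891 0.2608]  K=[-0.8118 -0.0100; -0.1539 0.7010]  nu=[1.9684, -0.5440]  x^+=[-4.4102, -3.5643]  P^+=[0.2481 0.0641; 0.0641 0.5829]
step 2: x^-=[-5.3725, -3.5643]  P^-=[0.5352 0.2215; 0.2215 0.6329]  H_jac=[0.6132 0.0000; 0.0000 -0.4103]  S=[0.4913 -0.0787; -0.0787 0.3165]  K=[0.6479 -0.1259; 0.1510 -0.7827]  nu=[-0.6299, 3.8620]  x^+=[-6.2670, -6.6824]  P^+=[0.3111 0.1008; 0.1008 0.4091]

H_jac[1,1] = -0.4103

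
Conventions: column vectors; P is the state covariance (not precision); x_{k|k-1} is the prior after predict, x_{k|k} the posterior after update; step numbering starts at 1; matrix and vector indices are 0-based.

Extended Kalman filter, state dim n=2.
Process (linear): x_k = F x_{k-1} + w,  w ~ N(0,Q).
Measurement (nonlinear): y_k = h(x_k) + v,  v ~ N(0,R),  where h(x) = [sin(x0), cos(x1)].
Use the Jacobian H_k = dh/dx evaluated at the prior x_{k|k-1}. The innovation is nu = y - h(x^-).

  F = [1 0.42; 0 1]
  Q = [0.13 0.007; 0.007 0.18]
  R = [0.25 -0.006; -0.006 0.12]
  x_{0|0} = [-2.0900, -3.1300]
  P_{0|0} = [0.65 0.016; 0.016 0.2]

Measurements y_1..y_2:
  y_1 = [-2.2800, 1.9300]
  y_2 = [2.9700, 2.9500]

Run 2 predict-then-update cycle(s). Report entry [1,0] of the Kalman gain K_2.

step 1: x^-=[-3.4046, -3.1300]  P^-=[0.8287 0.1070; 0.1070 0.3800]  H_jac=[-0.9656 0.0000; 0.0000 0.0116]  S=[1.0227 -0.0072; -0.0072 0.1201]  K=[-0.7827 -0.0366; -0.1008 0.0306]  nu=[-2.5400, 2.9299]  x^+=[-1.5237, -2.7841]  P^+=[0.2024 0.0263; 0.0263 0.3694]
step 2: x^-=[-2.6931, -2.7841]  P^-=[0.4197 0.1885; 0.1885 0.5494]  H_jac=[-0.9011 0.0000; 0.0000 0.3499]  S=[0.5908 -0.0654; -0.0654 0.1873]  K=[-0.6253 0.1337; -0.1808 0.9635]  nu=[3.4036, 3.8868]  x^+=[-4.3019, 0.3453]  P^+=[0.1744 0.0566; 0.0566 0.3335]

K[1,0] = -0.1808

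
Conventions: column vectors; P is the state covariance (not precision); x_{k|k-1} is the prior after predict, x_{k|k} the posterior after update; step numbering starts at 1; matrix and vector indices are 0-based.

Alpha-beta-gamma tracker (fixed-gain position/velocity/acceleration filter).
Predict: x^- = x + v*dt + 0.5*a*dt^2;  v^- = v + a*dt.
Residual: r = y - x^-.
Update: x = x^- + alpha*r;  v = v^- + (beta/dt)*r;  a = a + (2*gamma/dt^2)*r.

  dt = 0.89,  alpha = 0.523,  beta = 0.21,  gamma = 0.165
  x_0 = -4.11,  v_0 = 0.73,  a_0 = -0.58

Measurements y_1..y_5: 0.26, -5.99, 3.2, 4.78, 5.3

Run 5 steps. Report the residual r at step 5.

step 1: x_pred=-3.6900  r=3.9500  x^+=-1.6242  v^+=1.1458  a^+=1.0656
step 2: x_pred=-0.1823  r=-5.8077  x^+=-3.2197  v^+=0.7239  a^+=-1.3539
step 3: x_pred=-3.1117  r=6.3117  x^+=0.1893  v^+=1.0082  a^+=1.2756
step 4: x_pred=1.5918  r=3.1882  x^+=3.2592  v^+=2.8957  a^+=2.6039
step 5: x_pred=6.8677  r=-1.5677  x^+=6.0478  v^+=4.8433  a^+=1.9507

resid = -1.5677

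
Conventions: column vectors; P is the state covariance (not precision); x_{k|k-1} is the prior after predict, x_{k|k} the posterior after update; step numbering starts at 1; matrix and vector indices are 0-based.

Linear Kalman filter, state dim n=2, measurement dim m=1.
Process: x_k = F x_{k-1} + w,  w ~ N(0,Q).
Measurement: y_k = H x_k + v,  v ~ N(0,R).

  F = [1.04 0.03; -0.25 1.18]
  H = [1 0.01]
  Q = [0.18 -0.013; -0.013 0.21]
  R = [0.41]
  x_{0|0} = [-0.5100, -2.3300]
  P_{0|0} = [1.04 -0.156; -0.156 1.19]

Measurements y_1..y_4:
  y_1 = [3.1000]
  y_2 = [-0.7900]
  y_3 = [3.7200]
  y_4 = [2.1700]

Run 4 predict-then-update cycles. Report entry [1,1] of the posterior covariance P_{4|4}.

step 1: x^-=[-0.6003, -2.6219]  P^-=[1.2962 -0.4315; -0.4315 2.0240]  S=[1.6978]  K=[0.7609; -0.2423]  nu=[3.7265]  x^+=[2.2353, -3.5247]  P^+=[0.3132 -0.1186; -0.1186 1.9244]
step 2: x^-=[2.2190, -4.7180]  P^-=[0.5131 -0.1709; -0.1709 2.9790]  S=[0.9199]  K=[0.5558; -0.1534]  nu=[-2.9618]  x^+=[0.5727, -4.2636]  P^+=[0.2288 -0.0925; -0.0925 2.9573]
step 3: x^-=[0.4677, -5.1742]  P^-=[0.4244 -0.0806; -0.0806 4.3967]  S=[0.8332]  K=[0.5084; -0.0440]  nu=[3.3041]  x^+=[2.1474, -5.3194]  P^+=[0.2091 -0.0620; -0.0620 4.3951]
step 4: x^-=[2.0737, -6.8138]  P^-=[0.4062 0.0126; 0.0126 6.3793]  S=[0.8171]  K=[0.4973; 0.0935]  nu=[0.1645]  x^+=[2.1555, -6.7984]  P^+=[0.2041 -0.0254; -0.0254 6.3722]

P_post[1,1] = 6.3722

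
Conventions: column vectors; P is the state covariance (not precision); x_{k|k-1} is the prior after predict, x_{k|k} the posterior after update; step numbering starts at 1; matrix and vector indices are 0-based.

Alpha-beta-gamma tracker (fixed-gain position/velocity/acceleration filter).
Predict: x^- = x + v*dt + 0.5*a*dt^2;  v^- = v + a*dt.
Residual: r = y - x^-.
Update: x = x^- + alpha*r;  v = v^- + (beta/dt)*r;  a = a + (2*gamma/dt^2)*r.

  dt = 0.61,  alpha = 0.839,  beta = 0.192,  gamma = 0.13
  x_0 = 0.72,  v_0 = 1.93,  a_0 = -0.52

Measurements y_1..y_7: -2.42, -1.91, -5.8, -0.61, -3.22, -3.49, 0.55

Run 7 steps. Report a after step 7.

step 1: x_pred=1.8006  r=-4.2206  x^+=-1.7405  v^+=0.2844  a^+=-3.4691
step 2: x_pred=-2.2124  r=0.3024  x^+=-1.9587  v^+=-1.7366  a^+=-3.2577
step 3: x_pred=-3.6241  r=-2.1759  x^+=-5.4497  v^+=-4.4087  a^+=-4.7781
step 4: x_pred=-9.0279  r=8.4179  x^+=-1.9653  v^+=-4.6737  a^+=1.1038
step 5: x_pred=-4.6109  r=1.3909  x^+=-3.4439  v^+=-3.5626  a^+=2.0757
step 6: x_pred=-5.2309  r=1.7409  x^+=-3.7703  v^+=-1.7485  a^+=3.2921
step 7: x_pred=-4.2244  r=4.7744  x^+=-0.2187  v^+=1.7625  a^+=6.6282

a_post = 6.6282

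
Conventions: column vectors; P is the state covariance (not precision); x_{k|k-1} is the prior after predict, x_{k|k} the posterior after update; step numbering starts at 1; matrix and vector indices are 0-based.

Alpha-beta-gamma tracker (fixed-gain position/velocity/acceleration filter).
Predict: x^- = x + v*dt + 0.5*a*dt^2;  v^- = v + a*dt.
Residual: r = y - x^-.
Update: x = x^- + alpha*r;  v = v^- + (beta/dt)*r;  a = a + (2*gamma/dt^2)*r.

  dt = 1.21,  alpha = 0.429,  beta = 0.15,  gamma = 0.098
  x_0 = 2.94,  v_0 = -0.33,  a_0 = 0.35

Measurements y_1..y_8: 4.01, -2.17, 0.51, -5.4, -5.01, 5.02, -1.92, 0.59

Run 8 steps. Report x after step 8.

x_post = -2.3827

step 1: x_pred=2.7969  r=1.2131  x^+=3.3173  v^+=0.2439  a^+=0.5124
step 2: x_pred=3.9875  r=-6.1575  x^+=1.3459  v^+=0.1006  a^+=-0.3119
step 3: x_pred=1.2393  r=-0.7293  x^+=0.9264  v^+=-0.3673  a^+=-0.4095
step 4: x_pred=0.1822  r=-5.5822  x^+=-2.2126  v^+=-1.5548  a^+=-1.1568
step 5: x_pred=-4.9408  r=-0.0692  x^+=-4.9705  v^+=-2.9632  a^+=-1.1661
step 6: x_pred=-9.4096  r=14.4296  x^+=-3.2193  v^+=-2.5854  a^+=0.7656
step 7: x_pred=-5.7872  r=3.8672  x^+=-4.1281  v^+=-1.1796  a^+=1.2833
step 8: x_pred=-4.6161  r=5.2061  x^+=-2.3827  v^+=1.0185  a^+=1.9802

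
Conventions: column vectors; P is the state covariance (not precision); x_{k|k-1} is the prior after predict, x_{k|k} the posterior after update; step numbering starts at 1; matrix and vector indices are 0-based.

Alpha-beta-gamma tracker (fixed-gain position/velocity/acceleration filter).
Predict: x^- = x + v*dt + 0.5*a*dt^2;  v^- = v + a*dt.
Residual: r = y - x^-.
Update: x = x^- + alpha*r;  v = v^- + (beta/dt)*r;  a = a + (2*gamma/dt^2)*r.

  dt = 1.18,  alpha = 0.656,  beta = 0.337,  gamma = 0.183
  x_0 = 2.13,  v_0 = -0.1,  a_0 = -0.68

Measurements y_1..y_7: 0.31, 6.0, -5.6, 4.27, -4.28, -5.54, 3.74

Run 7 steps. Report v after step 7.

v_post = 0.7241

step 1: x_pred=1.5386  r=-1.2286  x^+=0.7326  v^+=-1.2533  a^+=-1.0029
step 2: x_pred=-1.4445  r=7.4445  x^+=3.4391  v^+=-0.3107  a^+=0.9539
step 3: x_pred=3.7366  r=-9.3366  x^+=-2.3882  v^+=-1.8515  a^+=-1.5003
step 4: x_pred=-5.6175  r=9.8875  x^+=0.8687  v^+=-0.7981  a^+=1.0987
step 5: x_pred=0.6919  r=-4.9719  x^+=-2.5697  v^+=-0.9216  a^+=-0.2082
step 6: x_pred=-3.8021  r=-1.7379  x^+=-4.9421  v^+=-1.6636  a^+=-0.6650
step 7: x_pred=-7.3681  r=11.1081  x^+=-0.0812  v^+=0.7241  a^+=2.2548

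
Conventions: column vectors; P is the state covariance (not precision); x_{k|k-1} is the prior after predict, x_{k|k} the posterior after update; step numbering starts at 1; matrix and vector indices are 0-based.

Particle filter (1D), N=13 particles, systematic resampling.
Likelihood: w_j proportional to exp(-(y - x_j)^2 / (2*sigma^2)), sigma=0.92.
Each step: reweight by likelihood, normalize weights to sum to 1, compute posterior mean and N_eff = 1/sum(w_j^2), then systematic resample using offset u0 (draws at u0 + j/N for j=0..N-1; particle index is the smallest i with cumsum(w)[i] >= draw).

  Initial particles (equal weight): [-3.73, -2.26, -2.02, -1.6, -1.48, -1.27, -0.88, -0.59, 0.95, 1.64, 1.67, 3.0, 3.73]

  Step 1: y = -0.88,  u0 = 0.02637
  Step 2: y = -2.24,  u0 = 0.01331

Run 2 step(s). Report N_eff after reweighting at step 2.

N_eff = 10.4988

step 1: w=[0.0015, 0.0602, 0.0861, 0.1366, 0.1500, 0.1696, 0.1855, 0.1765, 0.0257, 0.0044, 0.0040, 0.0000, 0.0000]  mean=-1.2007  Neff=6.7934  idx=[1, 2, 3, 3, 4, 4, 5, 5, 6, 6, 7, 7, 7]
step 2: w=[0.1354, 0.1316, 0.1063, 0.1063, 0.0963, 0.0963, 0.0777, 0.0777, 0.0454, 0.0454, 0.0271, 0.0271, 0.0271]  mean=-1.5227  Neff=10.4988  idx=[0, 0, 1, 1, 2, 3, 3, 4, 5, 6, 7, 8, 10]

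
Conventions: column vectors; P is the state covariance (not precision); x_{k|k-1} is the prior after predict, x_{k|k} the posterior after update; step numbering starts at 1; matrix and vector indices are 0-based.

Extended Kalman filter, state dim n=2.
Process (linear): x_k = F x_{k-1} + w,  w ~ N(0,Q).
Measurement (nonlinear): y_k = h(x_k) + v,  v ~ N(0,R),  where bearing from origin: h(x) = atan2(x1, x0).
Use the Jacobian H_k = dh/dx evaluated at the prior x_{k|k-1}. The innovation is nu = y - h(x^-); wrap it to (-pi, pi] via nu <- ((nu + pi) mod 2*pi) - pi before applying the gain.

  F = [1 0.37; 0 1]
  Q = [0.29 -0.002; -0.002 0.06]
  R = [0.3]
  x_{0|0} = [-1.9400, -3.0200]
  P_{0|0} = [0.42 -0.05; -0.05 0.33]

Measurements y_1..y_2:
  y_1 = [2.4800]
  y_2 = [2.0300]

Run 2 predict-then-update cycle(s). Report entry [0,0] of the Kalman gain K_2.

step 1: x^-=[-3.0574, -3.0200]  P^-=[0.7182 0.0701; 0.0701 0.3900]  H_jac=[0.1635 -0.1656]  S=[0.3261]  K=[0.3245; -0.1628]  nu=[-1.4408]  x^+=[-3.5250, -2.7854]  P^+=[0.6838 0.0873; 0.0873 0.3814]
step 2: x^-=[-4.5556, -2.7854]  P^-=[1.0907 0.2264; 0.2264 0.4414]  H_jac=[0.0977 -0.1598]  S=[0.3146]  K=[0.2237; -0.1538]  nu=[-1.6604]  x^+=[-4.9270, -2.5299]  P^+=[1.0749 0.2373; 0.2373 0.4339]

K[0,0] = 0.2237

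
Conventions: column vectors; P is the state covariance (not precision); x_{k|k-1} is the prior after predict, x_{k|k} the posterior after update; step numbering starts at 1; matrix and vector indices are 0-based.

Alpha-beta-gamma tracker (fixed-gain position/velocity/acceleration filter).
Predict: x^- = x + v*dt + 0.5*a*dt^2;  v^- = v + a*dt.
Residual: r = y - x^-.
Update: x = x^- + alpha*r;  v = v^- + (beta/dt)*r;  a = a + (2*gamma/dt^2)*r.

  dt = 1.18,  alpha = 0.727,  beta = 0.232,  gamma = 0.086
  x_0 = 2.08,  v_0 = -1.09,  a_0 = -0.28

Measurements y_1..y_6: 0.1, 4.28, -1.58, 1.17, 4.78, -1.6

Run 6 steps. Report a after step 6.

step 1: x_pred=0.5989  r=-0.4989  x^+=0.2362  v^+=-1.5185  a^+=-0.3416
step 2: x_pred=-1.7935  r=6.0735  x^+=2.6219  v^+=-0.7275  a^+=0.4086
step 3: x_pred=2.0480  r=-3.6280  x^+=-0.5896  v^+=-0.9586  a^+=-0.0395
step 4: x_pred=-1.7483  r=2.9183  x^+=0.3733  v^+=-0.4315  a^+=0.3209
step 5: x_pred=0.0876  r=4.6924  x^+=3.4990  v^+=0.8698  a^+=0.9006
step 6: x_pred=5.1523  r=-6.7523  x^+=0.2434  v^+=0.6049  a^+=0.0665

a_post = 0.0665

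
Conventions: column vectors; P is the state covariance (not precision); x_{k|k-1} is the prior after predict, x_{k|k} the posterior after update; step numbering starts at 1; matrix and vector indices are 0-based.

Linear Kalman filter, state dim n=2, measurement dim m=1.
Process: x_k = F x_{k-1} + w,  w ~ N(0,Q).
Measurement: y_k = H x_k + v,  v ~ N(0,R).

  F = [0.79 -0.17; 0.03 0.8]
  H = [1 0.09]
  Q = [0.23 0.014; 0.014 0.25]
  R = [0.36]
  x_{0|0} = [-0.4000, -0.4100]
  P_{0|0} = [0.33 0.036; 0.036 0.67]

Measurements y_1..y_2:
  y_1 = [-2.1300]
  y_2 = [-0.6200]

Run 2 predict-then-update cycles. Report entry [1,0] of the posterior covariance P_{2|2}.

step 1: x^-=[-0.2463, -0.3400]  P^-=[0.4456 -0.0467; -0.0467 0.6808]  S=[0.8027]  K=[0.5499; 0.0181]  nu=[-1.8531]  x^+=[-1.2653, -0.3736]  P^+=[0.2029 -0.0547; -0.0547 0.6806]
step 2: x^-=[-0.9361, -0.3368]  P^-=[0.3910 -0.1081; -0.1081 0.6831]  S=[0.7371]  K=[0.5173; -0.0632]  nu=[0.3464]  x^+=[-0.7569, -0.3587]  P^+=[0.1938 -0.0840; -0.0840 0.6802]

P_post[1,0] = -0.0840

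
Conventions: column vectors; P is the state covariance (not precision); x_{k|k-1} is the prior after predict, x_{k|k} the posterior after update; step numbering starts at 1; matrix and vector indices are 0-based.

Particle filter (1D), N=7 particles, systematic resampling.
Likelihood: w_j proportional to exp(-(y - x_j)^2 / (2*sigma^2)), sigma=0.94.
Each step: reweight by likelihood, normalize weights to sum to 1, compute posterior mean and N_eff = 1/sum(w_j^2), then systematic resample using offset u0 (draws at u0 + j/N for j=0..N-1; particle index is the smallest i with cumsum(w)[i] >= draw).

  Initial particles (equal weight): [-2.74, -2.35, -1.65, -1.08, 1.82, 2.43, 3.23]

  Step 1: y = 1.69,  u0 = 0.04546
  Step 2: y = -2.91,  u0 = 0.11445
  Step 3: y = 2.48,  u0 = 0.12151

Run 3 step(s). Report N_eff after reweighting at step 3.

N_eff = 7.0000

step 1: w=[0.0000, 0.0000, 0.0009, 0.0065, 0.4952, 0.3667, 0.1306]  mean=2.2057  Neff=2.5202  idx=[4, 4, 4, 4, 5, 5, 6]
step 2: w=[0.2462, 0.2462, 0.2462, 0.2462, 0.0076, 0.0076, 0.0000]  mean=1.8293  Neff=4.1231  idx=[0, 1, 1, 2, 2, 3, 3]
step 3: w=[0.1429, 0.1429, 0.1429, 0.1429, 0.1429, 0.1429, 0.1429]  mean=1.8200  Neff=7.0000  idx=[0, 1, 2, 3, 4, 5, 6]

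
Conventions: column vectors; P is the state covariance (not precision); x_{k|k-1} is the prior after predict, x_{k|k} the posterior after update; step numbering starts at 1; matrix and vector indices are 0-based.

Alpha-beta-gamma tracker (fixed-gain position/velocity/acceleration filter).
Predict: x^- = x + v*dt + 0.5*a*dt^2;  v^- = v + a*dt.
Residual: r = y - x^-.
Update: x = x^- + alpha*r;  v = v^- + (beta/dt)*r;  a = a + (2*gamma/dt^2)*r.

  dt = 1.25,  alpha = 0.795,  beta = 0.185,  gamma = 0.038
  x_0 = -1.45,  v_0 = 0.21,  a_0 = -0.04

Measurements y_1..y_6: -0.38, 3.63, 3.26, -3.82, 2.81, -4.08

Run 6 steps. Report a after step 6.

step 1: x_pred=-1.2188  r=0.8387  x^+=-0.5519  v^+=0.2841  a^+=0.0008
step 2: x_pred=-0.1962  r=3.8262  x^+=2.8456  v^+=0.8514  a^+=0.1869
step 3: x_pred=4.0559  r=-0.7959  x^+=3.4232  v^+=0.9672  a^+=0.1482
step 4: x_pred=4.7480  r=-8.5680  x^+=-2.0636  v^+=-0.1156  a^+=-0.2686
step 5: x_pred=-2.4179  r=5.2279  x^+=1.7383  v^+=0.3224  a^+=-0.0143
step 6: x_pred=2.1302  r=-6.2102  x^+=-2.8069  v^+=-0.6145  a^+=-0.3163

a_post = -0.3163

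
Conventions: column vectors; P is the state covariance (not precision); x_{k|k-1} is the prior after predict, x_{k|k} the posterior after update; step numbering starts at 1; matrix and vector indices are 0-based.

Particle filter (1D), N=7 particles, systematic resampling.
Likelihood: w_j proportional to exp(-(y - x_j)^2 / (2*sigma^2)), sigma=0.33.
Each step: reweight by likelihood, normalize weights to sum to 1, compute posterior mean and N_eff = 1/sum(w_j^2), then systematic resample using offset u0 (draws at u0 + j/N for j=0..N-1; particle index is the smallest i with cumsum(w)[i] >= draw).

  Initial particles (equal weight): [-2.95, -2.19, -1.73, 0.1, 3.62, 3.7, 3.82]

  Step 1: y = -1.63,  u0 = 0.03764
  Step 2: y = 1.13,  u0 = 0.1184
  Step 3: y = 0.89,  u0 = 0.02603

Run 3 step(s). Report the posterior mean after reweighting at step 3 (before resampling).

post_mean = -1.7300

step 1: w=[0.0003, 0.1987, 0.8010, 0.0000, 0.0000, 0.0000, 0.0000]  mean=-1.8218  Neff=1.4682  idx=[1, 1, 2, 2, 2, 2, 2]
step 2: w=[0.0000, 0.0000, 0.2000, 0.2000, 0.2000, 0.2000, 0.2000]  mean=-1.7300  Neff=5.0000  idx=[2, 3, 4, 4, 5, 6, 6]
step 3: w=[0.1429, 0.1429, 0.1429, 0.1429, 0.1429, 0.1429, 0.1429]  mean=-1.7300  Neff=7.0000  idx=[0, 1, 2, 3, 4, 5, 6]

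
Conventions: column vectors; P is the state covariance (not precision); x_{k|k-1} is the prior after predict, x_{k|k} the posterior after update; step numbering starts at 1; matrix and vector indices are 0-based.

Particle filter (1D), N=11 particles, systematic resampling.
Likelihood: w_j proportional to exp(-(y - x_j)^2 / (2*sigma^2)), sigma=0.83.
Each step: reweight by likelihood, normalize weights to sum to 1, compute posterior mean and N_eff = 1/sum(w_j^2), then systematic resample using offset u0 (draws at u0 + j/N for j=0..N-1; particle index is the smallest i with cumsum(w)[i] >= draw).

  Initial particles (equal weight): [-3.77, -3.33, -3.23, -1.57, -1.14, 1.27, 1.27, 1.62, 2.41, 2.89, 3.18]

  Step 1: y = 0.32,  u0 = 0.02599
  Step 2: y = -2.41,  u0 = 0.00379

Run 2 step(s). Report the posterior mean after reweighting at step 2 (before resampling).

step 1: w=[0.0000, 0.0000, 0.0001, 0.0447, 0.1272, 0.3105, 0.3105, 0.1753, 0.0251, 0.0049, 0.0016]  mean=0.9369  Neff=4.1255  idx=[3, 4, 5, 5, 5, 5, 6, 6, 6, 7, 7]
step 2: w=[0.6586, 0.3409, 0.0001, 0.0001, 0.0001, 0.0001, 0.0001, 0.0001, 0.0001, 0.0000, 0.0000]  mean=-1.4222  Neff=1.8180  idx=[0, 0, 0, 0, 0, 0, 0, 0, 1, 1, 1]

post_mean = -1.4222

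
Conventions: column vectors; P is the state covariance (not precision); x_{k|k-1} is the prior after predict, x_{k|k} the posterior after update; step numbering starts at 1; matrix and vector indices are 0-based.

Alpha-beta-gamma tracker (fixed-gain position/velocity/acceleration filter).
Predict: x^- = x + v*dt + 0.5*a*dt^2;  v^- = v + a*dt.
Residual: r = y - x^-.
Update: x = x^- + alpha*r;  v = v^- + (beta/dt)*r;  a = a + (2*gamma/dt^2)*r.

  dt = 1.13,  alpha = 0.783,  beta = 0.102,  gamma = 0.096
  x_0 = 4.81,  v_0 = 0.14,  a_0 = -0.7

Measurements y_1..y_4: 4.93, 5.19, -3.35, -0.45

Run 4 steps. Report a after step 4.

a_post = -0.6692

step 1: x_pred=4.5213  r=0.4087  x^+=4.8413  v^+=-0.6141  a^+=-0.6385
step 2: x_pred=3.7397  r=1.4503  x^+=4.8753  v^+=-1.2047  a^+=-0.4205
step 3: x_pred=3.2455  r=-6.5955  x^+=-1.9188  v^+=-2.2752  a^+=-1.4122
step 4: x_pred=-5.3914  r=4.9414  x^+=-1.5223  v^+=-3.4250  a^+=-0.6692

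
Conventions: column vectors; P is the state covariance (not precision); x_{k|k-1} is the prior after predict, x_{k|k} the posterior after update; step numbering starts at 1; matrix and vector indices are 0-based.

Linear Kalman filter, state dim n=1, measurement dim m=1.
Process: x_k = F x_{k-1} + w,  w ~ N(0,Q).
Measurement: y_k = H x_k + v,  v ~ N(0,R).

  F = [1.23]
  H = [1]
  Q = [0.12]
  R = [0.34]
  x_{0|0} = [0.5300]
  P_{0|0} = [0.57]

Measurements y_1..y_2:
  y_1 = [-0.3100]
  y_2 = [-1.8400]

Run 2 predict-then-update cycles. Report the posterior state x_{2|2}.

x_post = [-1.1282]

step 1: x^-=[0.6519]  P^-=[0.9824]  S=[1.3224]  K=[0.7429]  nu=[-0.9619]  x^+=[-0.0627]  P^+=[0.2526]
step 2: x^-=[-0.0771]  P^-=[0.5021]  S=[0.8421]  K=[0.5963]  nu=[-1.7629]  x^+=[-1.1282]  P^+=[0.2027]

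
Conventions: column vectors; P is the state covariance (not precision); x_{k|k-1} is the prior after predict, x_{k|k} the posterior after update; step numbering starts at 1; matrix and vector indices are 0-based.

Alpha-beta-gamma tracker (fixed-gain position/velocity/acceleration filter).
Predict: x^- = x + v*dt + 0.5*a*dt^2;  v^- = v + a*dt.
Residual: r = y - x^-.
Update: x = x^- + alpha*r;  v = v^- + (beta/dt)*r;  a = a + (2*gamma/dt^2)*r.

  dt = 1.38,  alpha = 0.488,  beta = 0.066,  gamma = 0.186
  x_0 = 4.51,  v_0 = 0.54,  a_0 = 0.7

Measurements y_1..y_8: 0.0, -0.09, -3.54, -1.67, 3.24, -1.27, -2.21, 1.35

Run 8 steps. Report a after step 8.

step 1: x_pred=5.9217  r=-5.9217  x^+=3.0319  v^+=1.2228  a^+=-0.4567
step 2: x_pred=4.2845  r=-4.3745  x^+=2.1497  v^+=0.3833  a^+=-1.3112
step 3: x_pred=1.4301  r=-4.9701  x^+=-0.9953  v^+=-1.6639  a^+=-2.2821
step 4: x_pred=-5.4645  r=3.7945  x^+=-3.6128  v^+=-4.6317  a^+=-1.5409
step 5: x_pred=-11.4718  r=14.7118  x^+=-4.2924  v^+=-6.0545  a^+=1.3329
step 6: x_pred=-11.3785  r=10.1085  x^+=-6.4455  v^+=-3.7317  a^+=3.3074
step 7: x_pred=-8.4459  r=6.2359  x^+=-5.4028  v^+=1.1308  a^+=4.5255
step 8: x_pred=0.4670  r=0.8830  x^+=0.8979  v^+=7.4183  a^+=4.6980

a_post = 4.6980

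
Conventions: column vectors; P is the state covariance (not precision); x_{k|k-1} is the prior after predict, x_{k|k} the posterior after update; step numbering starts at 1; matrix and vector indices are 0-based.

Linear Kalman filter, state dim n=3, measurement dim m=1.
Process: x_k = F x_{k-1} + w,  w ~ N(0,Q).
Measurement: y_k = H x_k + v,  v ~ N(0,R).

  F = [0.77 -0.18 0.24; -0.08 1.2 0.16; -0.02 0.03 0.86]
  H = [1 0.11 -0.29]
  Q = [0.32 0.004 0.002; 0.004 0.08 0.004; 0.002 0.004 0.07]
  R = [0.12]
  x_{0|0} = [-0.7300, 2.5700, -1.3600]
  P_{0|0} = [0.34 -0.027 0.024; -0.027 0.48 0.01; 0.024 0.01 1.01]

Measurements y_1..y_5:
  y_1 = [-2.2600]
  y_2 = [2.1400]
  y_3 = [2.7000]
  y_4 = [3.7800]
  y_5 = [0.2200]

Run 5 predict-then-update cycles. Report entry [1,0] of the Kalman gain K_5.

step 1: x^-=[-1.3511, 2.9248, -1.0779]  P^-=[0.6108 -0.1021 0.2162; -0.1021 0.8076 0.1702; 0.2162 0.1702 0.8173]  S=[0.6506]  K=[0.8252; -0.0962; -0.0032]  nu=[-1.5432]  x^+=[-2.6246, 3.0733, -1.0730]  P^+=[0.1678 -0.0504 0.2179; -0.0504 0.8016 0.1700; 0.2179 0.1700 0.8173]
step 2: x^-=[-2.8316, 3.7262, -0.7781]  P^-=[0.5724 -0.1287 0.2806; -0.1287 1.3257 0.3074; 0.2806 0.3074 0.6766]  S=[0.5546]  K=[0.8597; -0.1299; 0.2132]  nu=[4.3361]  x^+=[0.8963, 3.1630, 0.1462]  P^+=[0.1624 -0.0668 0.1790; -0.0668 1.3163 0.3228; 0.1790 0.3228 0.6514]
step 3: x^-=[0.1559, 3.7473, 0.2027]  P^-=[0.5532 -0.2257 0.1951; -0.2257 2.1254 0.4648; 0.1951 0.4648 0.5636]  S=[0.5539]  K=[0.8518; -0.2287; 0.1494]  nu=[2.1907]  x^+=[2.0220, 3.2461, 0.5300]  P^+=[0.1513 -0.1178 0.1246; -0.1178 2.0964 0.4838; 0.1246 0.4838 0.5512]
step 4: x^-=[1.0998, 3.8184, 0.5127]  P^-=[0.5463 -0.4092 0.1095; -0.4092 3.3191 0.6513; 0.1095 0.6513 0.5005]  S=[0.5535]  K=[0.8483; -0.4208; 0.0650]  nu=[2.4088]  x^+=[3.1433, 2.8047, 0.6693]  P^+=[0.1480 -0.2116 0.0789; -0.2116 3.2211 0.6664; 0.0789 0.6664 0.4981]
step 5: x^-=[2.0761, 3.2213, 0.5969]  P^-=[0.5710 -0.6993 0.0330; -0.6993 5.0266 0.8796; 0.0330 0.8796 0.4733]  S=[0.5625]  K=[0.8613; -0.7137; -0.0133]  nu=[-2.0374]  x^+=[0.3213, 4.6754, 0.6239]  P^+=[0.1537 -0.3535 0.0395; -0.3535 4.7401 0.8742; 0.0395 0.8742 0.4732]

K[1,0] = -0.7137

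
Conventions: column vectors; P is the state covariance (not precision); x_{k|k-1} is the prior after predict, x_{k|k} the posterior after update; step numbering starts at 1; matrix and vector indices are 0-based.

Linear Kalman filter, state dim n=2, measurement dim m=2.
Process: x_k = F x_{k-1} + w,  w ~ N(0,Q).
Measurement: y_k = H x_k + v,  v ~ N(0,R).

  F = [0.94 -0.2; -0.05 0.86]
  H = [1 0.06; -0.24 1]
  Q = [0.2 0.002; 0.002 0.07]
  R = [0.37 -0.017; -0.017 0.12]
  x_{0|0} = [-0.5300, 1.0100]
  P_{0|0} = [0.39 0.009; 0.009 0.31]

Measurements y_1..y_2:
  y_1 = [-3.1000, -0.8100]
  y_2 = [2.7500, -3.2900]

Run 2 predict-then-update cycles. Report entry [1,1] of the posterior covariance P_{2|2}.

step 1: x^-=[-0.7002, 0.8951]  P^-=[0.5536 -0.0623; -0.0623 0.2995]  S=[0.9172 -0.1933; -0.1933 0.4813]  K=[0.5616 -0.1800; 0.0976 0.6925]  nu=[-2.4535, -1.8731]  x^+=[-1.7410, -0.6417]  P^+=[0.2097 0.0192; 0.0192 0.0861]
step 2: x^-=[-1.5082, -0.4648]  P^-=[0.3815 -0.0070; -0.0070 0.1325]  S=[0.7512 -0.1075; -0.1075 0.2778]  K=[0.4834 -0.1676; 0.0746 0.5118]  nu=[4.2861, -3.1872]  x^+=[1.0978, -1.7765]  P^+=[0.1808 0.0151; 0.0151 0.0638]

P_post[1,1] = 0.0638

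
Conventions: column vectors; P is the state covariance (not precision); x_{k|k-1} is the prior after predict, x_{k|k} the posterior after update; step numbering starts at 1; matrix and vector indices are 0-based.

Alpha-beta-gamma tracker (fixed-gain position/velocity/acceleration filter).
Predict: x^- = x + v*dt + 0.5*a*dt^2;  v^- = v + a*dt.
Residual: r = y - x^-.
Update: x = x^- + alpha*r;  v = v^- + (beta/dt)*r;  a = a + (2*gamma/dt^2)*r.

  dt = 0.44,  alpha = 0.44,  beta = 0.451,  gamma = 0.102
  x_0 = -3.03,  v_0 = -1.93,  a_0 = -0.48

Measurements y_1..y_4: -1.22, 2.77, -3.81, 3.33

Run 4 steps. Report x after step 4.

step 1: x_pred=-3.9257  r=2.7057  x^+=-2.7352  v^+=0.6321  a^+=2.3710
step 2: x_pred=-2.2275  r=4.9975  x^+=-0.0286  v^+=6.7978  a^+=7.6370
step 3: x_pred=3.7017  r=-7.5117  x^+=0.3965  v^+=2.4586  a^+=-0.2782
step 4: x_pred=1.4514  r=1.8786  x^+=2.2780  v^+=4.2618  a^+=1.7013

x_post = 2.2780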